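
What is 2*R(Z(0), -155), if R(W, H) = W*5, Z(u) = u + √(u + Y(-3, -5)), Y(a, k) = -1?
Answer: 10*I ≈ 10.0*I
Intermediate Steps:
Z(u) = u + √(-1 + u) (Z(u) = u + √(u - 1) = u + √(-1 + u))
R(W, H) = 5*W
2*R(Z(0), -155) = 2*(5*(0 + √(-1 + 0))) = 2*(5*(0 + √(-1))) = 2*(5*(0 + I)) = 2*(5*I) = 10*I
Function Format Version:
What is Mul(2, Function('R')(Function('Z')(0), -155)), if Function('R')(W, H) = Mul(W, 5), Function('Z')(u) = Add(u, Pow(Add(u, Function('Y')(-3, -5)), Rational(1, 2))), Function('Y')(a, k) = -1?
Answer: Mul(10, I) ≈ Mul(10.000, I)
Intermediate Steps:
Function('Z')(u) = Add(u, Pow(Add(-1, u), Rational(1, 2))) (Function('Z')(u) = Add(u, Pow(Add(u, -1), Rational(1, 2))) = Add(u, Pow(Add(-1, u), Rational(1, 2))))
Function('R')(W, H) = Mul(5, W)
Mul(2, Function('R')(Function('Z')(0), -155)) = Mul(2, Mul(5, Add(0, Pow(Add(-1, 0), Rational(1, 2))))) = Mul(2, Mul(5, Add(0, Pow(-1, Rational(1, 2))))) = Mul(2, Mul(5, Add(0, I))) = Mul(2, Mul(5, I)) = Mul(10, I)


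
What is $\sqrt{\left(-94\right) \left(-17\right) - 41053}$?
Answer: $i \sqrt{39455} \approx 198.63 i$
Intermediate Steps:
$\sqrt{\left(-94\right) \left(-17\right) - 41053} = \sqrt{1598 - 41053} = \sqrt{-39455} = i \sqrt{39455}$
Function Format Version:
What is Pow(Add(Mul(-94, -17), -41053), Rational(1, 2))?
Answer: Mul(I, Pow(39455, Rational(1, 2))) ≈ Mul(198.63, I)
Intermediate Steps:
Pow(Add(Mul(-94, -17), -41053), Rational(1, 2)) = Pow(Add(1598, -41053), Rational(1, 2)) = Pow(-39455, Rational(1, 2)) = Mul(I, Pow(39455, Rational(1, 2)))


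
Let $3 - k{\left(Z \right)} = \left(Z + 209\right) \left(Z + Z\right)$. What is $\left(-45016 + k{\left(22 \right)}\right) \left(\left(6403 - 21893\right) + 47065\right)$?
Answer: $-1742213775$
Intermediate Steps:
$k{\left(Z \right)} = 3 - 2 Z \left(209 + Z\right)$ ($k{\left(Z \right)} = 3 - \left(Z + 209\right) \left(Z + Z\right) = 3 - \left(209 + Z\right) 2 Z = 3 - 2 Z \left(209 + Z\right)$)
$\left(-45016 + k{\left(22 \right)}\right) \left(\left(6403 - 21893\right) + 47065\right) = \left(-45016 - \left(9193 + 968\right)\right) \left(\left(6403 - 21893\right) + 47065\right) = \left(-45016 - 10161\right) \left(-15490 + 47065\right) = \left(-45016 - 10161\right) 31575 = \left(-55177\right) 31575 = -1742213775$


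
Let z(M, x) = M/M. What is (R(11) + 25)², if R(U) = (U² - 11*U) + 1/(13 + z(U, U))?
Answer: 123201/196 ≈ 628.58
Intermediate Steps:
z(M, x) = 1
R(U) = 1/14 + U² - 11*U (R(U) = (U² - 11*U) + 1/(13 + 1) = (U² - 11*U) + 1/14 = 1/14 + U² - 11*U)
(R(11) + 25)² = ((1/14 + 11² - 11*11) + 25)² = ((1/14 + 121 - 121) + 25)² = (1/14 + 25)² = (351/14)² = 123201/196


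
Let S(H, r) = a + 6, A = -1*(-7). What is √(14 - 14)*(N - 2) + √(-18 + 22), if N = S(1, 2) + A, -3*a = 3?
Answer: 2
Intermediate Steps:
a = -1 (a = -⅓*3 = -1)
A = 7
S(H, r) = 5 (S(H, r) = -1 + 6 = 5)
N = 12 (N = 5 + 7 = 12)
√(14 - 14)*(N - 2) + √(-18 + 22) = √(14 - 14)*(12 - 2) + √(-18 + 22) = √0*10 + √4 = 0*10 + 2 = 0 + 2 = 2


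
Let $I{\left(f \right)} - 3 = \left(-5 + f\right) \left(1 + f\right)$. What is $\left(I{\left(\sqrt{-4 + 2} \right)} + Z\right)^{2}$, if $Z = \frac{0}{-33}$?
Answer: $-16 + 32 i \sqrt{2} \approx -16.0 + 45.255 i$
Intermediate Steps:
$I{\left(f \right)} = 3 + \left(1 + f\right) \left(-5 + f\right)$ ($I{\left(f \right)} = 3 + \left(-5 + f\right) \left(1 + f\right) = 3 + \left(1 + f\right) \left(-5 + f\right)$)
$Z = 0$ ($Z = 0 \left(- \frac{1}{33}\right) = 0$)
$\left(I{\left(\sqrt{-4 + 2} \right)} + Z\right)^{2} = \left(\left(-2 + \left(\sqrt{-4 + 2}\right)^{2} - 4 \sqrt{-4 + 2}\right) + 0\right)^{2} = \left(\left(-2 + \left(\sqrt{-2}\right)^{2} - 4 \sqrt{-2}\right) + 0\right)^{2} = \left(\left(-2 + \left(i \sqrt{2}\right)^{2} - 4 i \sqrt{2}\right) + 0\right)^{2} = \left(\left(-2 - 2 - 4 i \sqrt{2}\right) + 0\right)^{2} = \left(\left(-4 - 4 i \sqrt{2}\right) + 0\right)^{2} = \left(-4 - 4 i \sqrt{2}\right)^{2}$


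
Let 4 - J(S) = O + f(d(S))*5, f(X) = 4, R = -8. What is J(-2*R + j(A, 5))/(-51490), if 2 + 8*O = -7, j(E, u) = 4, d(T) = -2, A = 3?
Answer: 119/411920 ≈ 0.00028889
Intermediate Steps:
O = -9/8 (O = -¼ + (⅛)*(-7) = -¼ - 7/8 = -9/8 ≈ -1.1250)
J(S) = -119/8 (J(S) = 4 - (-9/8 + 4*5) = 4 - (-9/8 + 20) = 4 - 1*151/8 = 4 - 151/8 = -119/8)
J(-2*R + j(A, 5))/(-51490) = -119/8/(-51490) = -119/8*(-1/51490) = 119/411920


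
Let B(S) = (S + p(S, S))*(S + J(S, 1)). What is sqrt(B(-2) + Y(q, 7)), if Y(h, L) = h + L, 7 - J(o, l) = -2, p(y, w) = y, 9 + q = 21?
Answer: 3*I ≈ 3.0*I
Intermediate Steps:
q = 12 (q = -9 + 21 = 12)
J(o, l) = 9 (J(o, l) = 7 - 1*(-2) = 7 + 2 = 9)
B(S) = 2*S*(9 + S) (B(S) = (S + S)*(S + 9) = (2*S)*(9 + S) = 2*S*(9 + S))
Y(h, L) = L + h
sqrt(B(-2) + Y(q, 7)) = sqrt(2*(-2)*(9 - 2) + (7 + 12)) = sqrt(2*(-2)*7 + 19) = sqrt(-28 + 19) = sqrt(-9) = 3*I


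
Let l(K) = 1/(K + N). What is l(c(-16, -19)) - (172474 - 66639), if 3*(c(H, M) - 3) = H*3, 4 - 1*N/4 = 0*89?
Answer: -317504/3 ≈ -1.0583e+5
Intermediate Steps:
N = 16 (N = 16 - 0*89 = 16 - 4*0 = 16 + 0 = 16)
c(H, M) = 3 + H (c(H, M) = 3 + (H*3)/3 = 3 + (3*H)/3 = 3 + H)
l(K) = 1/(16 + K) (l(K) = 1/(K + 16) = 1/(16 + K))
l(c(-16, -19)) - (172474 - 66639) = 1/(16 + (3 - 16)) - (172474 - 66639) = 1/(16 - 13) - 1*105835 = 1/3 - 105835 = -317504/3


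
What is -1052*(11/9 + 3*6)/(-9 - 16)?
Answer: 181996/225 ≈ 808.87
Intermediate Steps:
-1052*(11/9 + 3*6)/(-9 - 16) = -1052*(11*(⅑) + 18)/(-25) = -1052*(11/9 + 18)*(-1)/25 = -181996*(-1)/(9*25) = -1052*(-173/225) = 181996/225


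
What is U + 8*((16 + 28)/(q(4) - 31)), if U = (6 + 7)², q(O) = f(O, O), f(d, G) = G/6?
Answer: 14323/91 ≈ 157.40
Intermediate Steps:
f(d, G) = G/6 (f(d, G) = G*(⅙) = G/6)
q(O) = O/6
U = 169 (U = 13² = 169)
U + 8*((16 + 28)/(q(4) - 31)) = 169 + 8*((16 + 28)/((⅙)*4 - 31)) = 169 + 8*(44/(⅔ - 31)) = 169 + 8*(44/(-91/3)) = 169 + 8*(44*(-3/91)) = 169 + 8*(-132/91) = 169 - 1056/91 = 14323/91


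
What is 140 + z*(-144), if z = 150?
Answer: -21460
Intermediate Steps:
140 + z*(-144) = 140 + 150*(-144) = 140 - 21600 = -21460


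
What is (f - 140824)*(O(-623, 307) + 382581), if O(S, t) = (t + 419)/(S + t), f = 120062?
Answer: -627504822735/79 ≈ -7.9431e+9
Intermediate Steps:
O(S, t) = (419 + t)/(S + t)
(f - 140824)*(O(-623, 307) + 382581) = (120062 - 140824)*((419 + 307)/(-623 + 307) + 382581) = -20762*(726/(-316) + 382581) = -20762*(-1/316*726 + 382581) = -20762*(-363/158 + 382581) = -20762*60447435/158 = -627504822735/79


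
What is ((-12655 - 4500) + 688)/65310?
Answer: -5489/21770 ≈ -0.25214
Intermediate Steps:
((-12655 - 4500) + 688)/65310 = (-17155 + 688)*(1/65310) = -16467*1/65310 = -5489/21770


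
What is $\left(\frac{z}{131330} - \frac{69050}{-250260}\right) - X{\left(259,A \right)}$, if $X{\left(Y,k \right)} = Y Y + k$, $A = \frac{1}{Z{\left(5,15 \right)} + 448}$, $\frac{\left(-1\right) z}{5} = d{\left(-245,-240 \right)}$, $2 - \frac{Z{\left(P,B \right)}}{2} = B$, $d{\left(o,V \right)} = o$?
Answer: $- \frac{4651955338463357}{69348622638} \approx -67081.0$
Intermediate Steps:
$Z{\left(P,B \right)} = 4 - 2 B$
$z = 1225$ ($z = \left(-5\right) \left(-245\right) = 1225$)
$A = \frac{1}{422}$ ($A = \frac{1}{\left(4 - 30\right) + 448} = \frac{1}{-26 + 448} = \frac{1}{422} \approx 0.0023697$)
$X{\left(Y,k \right)} = k + Y^{2}$ ($X{\left(Y,k \right)} = Y^{2} + k = k + Y^{2}$)
$\left(\frac{z}{131330} - \frac{69050}{-250260}\right) - X{\left(259,A \right)} = \left(\frac{1225}{131330} - \frac{69050}{-250260}\right) - \left(\frac{1}{422} + 259^{2}\right) = \left(1225 \cdot \frac{1}{131330} - - \frac{6905}{25026}\right) - \left(\frac{1}{422} + 67081\right) = \left(\frac{245}{26266} + \frac{6905}{25026}\right) - \frac{28308183}{422} = \frac{46874525}{164333229} - \frac{28308183}{422} = - \frac{4651955338463357}{69348622638}$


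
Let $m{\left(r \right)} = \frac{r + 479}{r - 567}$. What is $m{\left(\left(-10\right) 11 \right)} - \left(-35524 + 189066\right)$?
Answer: $- \frac{103948303}{677} \approx -1.5354 \cdot 10^{5}$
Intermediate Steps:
$m{\left(r \right)} = \frac{479 + r}{-567 + r}$
$m{\left(\left(-10\right) 11 \right)} - \left(-35524 + 189066\right) = \frac{479 - 110}{-567 - 110} - \left(-35524 + 189066\right) = \frac{479 - 110}{-567 - 110} - 153542 = \frac{1}{-677} \cdot 369 - 153542 = \left(- \frac{1}{677}\right) 369 - 153542 = - \frac{369}{677} - 153542 = - \frac{103948303}{677}$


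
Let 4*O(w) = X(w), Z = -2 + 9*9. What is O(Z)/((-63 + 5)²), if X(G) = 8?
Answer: 1/1682 ≈ 0.00059453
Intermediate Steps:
Z = 79 (Z = -2 + 81 = 79)
O(w) = 2 (O(w) = (¼)*8 = 2)
O(Z)/((-63 + 5)²) = 2/((-63 + 5)²) = 2/((-58)²) = 2/3364 = 2*(1/3364) = 1/1682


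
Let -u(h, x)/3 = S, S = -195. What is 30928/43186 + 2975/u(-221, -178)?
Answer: 1127471/194337 ≈ 5.8016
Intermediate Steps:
u(h, x) = 585 (u(h, x) = -3*(-195) = 585)
30928/43186 + 2975/u(-221, -178) = 30928/43186 + 2975/585 = 30928*(1/43186) + 2975*(1/585) = 15464/21593 + 595/117 = 1127471/194337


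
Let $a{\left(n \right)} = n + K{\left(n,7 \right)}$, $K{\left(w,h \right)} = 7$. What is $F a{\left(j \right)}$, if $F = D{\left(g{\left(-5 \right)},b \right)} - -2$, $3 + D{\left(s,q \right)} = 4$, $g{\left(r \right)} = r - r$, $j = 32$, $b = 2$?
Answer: $117$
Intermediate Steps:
$g{\left(r \right)} = 0$
$D{\left(s,q \right)} = 1$ ($D{\left(s,q \right)} = -3 + 4 = 1$)
$a{\left(n \right)} = 7 + n$ ($a{\left(n \right)} = n + 7 = 7 + n$)
$F = 3$ ($F = 1 - -2 = 1 + 2 = 3$)
$F a{\left(j \right)} = 3 \left(7 + 32\right) = 3 \cdot 39 = 117$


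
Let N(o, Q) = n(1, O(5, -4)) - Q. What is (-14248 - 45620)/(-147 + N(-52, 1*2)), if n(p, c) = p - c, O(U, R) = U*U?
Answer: 59868/173 ≈ 346.06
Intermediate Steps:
O(U, R) = U²
N(o, Q) = -24 - Q (N(o, Q) = (1 - 1*5²) - Q = (1 - 1*25) - Q = (1 - 25) - Q = -24 - Q)
(-14248 - 45620)/(-147 + N(-52, 1*2)) = (-14248 - 45620)/(-147 + (-24 - 2)) = -59868/(-147 + (-24 - 1*2)) = -59868/(-147 + (-24 - 2)) = -59868/(-147 - 26) = -59868/(-173) = -59868*(-1/173) = 59868/173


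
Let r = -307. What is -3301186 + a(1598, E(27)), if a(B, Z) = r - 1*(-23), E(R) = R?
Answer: -3301470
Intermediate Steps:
a(B, Z) = -284 (a(B, Z) = -307 - 1*(-23) = -307 + 23 = -284)
-3301186 + a(1598, E(27)) = -3301186 - 284 = -3301470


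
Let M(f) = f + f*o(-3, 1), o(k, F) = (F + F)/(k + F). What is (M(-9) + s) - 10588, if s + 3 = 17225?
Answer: 6634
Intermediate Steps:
s = 17222 (s = -3 + 17225 = 17222)
o(k, F) = 2*F/(F + k) (o(k, F) = (2*F)/(F + k) = 2*F/(F + k))
M(f) = 0 (M(f) = f + f*(2*1/(1 - 3)) = f + f*(2*1/(-2)) = f + f*(2*1*(-½)) = f + f*(-1) = f - f = 0)
(M(-9) + s) - 10588 = (0 + 17222) - 10588 = 17222 - 10588 = 6634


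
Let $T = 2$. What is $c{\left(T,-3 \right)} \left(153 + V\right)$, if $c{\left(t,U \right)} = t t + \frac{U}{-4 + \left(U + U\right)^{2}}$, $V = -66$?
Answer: $\frac{10875}{32} \approx 339.84$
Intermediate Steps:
$c{\left(t,U \right)} = t^{2} + \frac{U}{-4 + 4 U^{2}}$ ($c{\left(t,U \right)} = t^{2} + \frac{U}{-4 + \left(2 U\right)^{2}} = t^{2} + \frac{U}{-4 + 4 U^{2}}$)
$c{\left(T,-3 \right)} \left(153 + V\right) = \frac{- 2^{2} + \frac{1}{4} \left(-3\right) + \left(-3\right)^{2} \cdot 2^{2}}{-1 + \left(-3\right)^{2}} \left(153 - 66\right) = \frac{\left(-1\right) 4 - \frac{3}{4} + 9 \cdot 4}{-1 + 9} \cdot 87 = \frac{-4 - \frac{3}{4} + 36}{8} \cdot 87 = \frac{1}{8} \cdot \frac{125}{4} \cdot 87 = \frac{125}{32} \cdot 87 = \frac{10875}{32}$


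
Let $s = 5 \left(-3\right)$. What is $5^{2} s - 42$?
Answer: $-417$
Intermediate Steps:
$s = -15$
$5^{2} s - 42 = 5^{2} \left(-15\right) - 42 = 25 \left(-15\right) - 42 = -375 - 42 = -417$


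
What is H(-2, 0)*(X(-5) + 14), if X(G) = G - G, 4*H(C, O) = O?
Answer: 0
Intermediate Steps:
H(C, O) = O/4
X(G) = 0
H(-2, 0)*(X(-5) + 14) = ((¼)*0)*(0 + 14) = 0*14 = 0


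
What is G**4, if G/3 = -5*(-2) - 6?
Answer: 20736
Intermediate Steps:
G = 12 (G = 3*(-5*(-2) - 6) = 3*(10 - 6) = 3*4 = 12)
G**4 = 12**4 = 20736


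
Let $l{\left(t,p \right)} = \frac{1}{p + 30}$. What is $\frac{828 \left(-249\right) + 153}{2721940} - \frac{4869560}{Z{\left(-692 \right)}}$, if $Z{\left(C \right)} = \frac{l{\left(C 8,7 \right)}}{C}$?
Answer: $\frac{339372062348219581}{2721940} \approx 1.2468 \cdot 10^{11}$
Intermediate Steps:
$l{\left(t,p \right)} = \frac{1}{30 + p}$
$Z{\left(C \right)} = \frac{1}{37 C}$ ($Z{\left(C \right)} = \frac{1}{\left(30 + 7\right) C} = \frac{1}{37 C}$)
$\frac{828 \left(-249\right) + 153}{2721940} - \frac{4869560}{Z{\left(-692 \right)}} = \frac{828 \left(-249\right) + 153}{2721940} - \frac{4869560}{\frac{1}{37} \frac{1}{-692}} = \left(-206172 + 153\right) \frac{1}{2721940} - \frac{4869560}{\frac{1}{37} \left(- \frac{1}{692}\right)} = \left(-206019\right) \frac{1}{2721940} - \frac{4869560}{- \frac{1}{25604}} = - \frac{206019}{2721940} - -124680214240 = - \frac{206019}{2721940} + 124680214240 = \frac{339372062348219581}{2721940}$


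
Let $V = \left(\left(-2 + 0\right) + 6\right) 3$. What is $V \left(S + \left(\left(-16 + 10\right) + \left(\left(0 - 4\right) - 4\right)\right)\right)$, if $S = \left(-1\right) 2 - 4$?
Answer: $-240$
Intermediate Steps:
$S = -6$ ($S = -2 - 4 = -6$)
$V = 12$ ($V = \left(-2 + 6\right) 3 = 4 \cdot 3 = 12$)
$V \left(S + \left(\left(-16 + 10\right) + \left(\left(0 - 4\right) - 4\right)\right)\right) = 12 \left(-6 + \left(\left(-16 + 10\right) + \left(\left(0 - 4\right) - 4\right)\right)\right) = 12 \left(-6 - 14\right) = 12 \left(-20\right) = -240$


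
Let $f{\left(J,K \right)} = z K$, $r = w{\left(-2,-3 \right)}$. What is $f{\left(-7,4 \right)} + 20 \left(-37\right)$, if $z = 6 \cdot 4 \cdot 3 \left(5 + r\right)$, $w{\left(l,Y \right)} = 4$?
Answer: $1852$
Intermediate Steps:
$r = 4$
$z = 648$ ($z = 6 \cdot 4 \cdot 3 \left(5 + 4\right) = 24 \cdot 3 \cdot 9 = 72 \cdot 9 = 648$)
$f{\left(J,K \right)} = 648 K$
$f{\left(-7,4 \right)} + 20 \left(-37\right) = 648 \cdot 4 + 20 \left(-37\right) = 2592 - 740 = 1852$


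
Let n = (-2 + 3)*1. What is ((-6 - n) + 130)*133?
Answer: 16359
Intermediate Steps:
n = 1 (n = 1*1 = 1)
((-6 - n) + 130)*133 = ((-6 - 1*1) + 130)*133 = ((-6 - 1) + 130)*133 = (-7 + 130)*133 = 123*133 = 16359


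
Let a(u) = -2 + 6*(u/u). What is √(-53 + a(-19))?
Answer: 7*I ≈ 7.0*I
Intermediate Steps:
a(u) = 4 (a(u) = -2 + 6*1 = -2 + 6 = 4)
√(-53 + a(-19)) = √(-53 + 4) = √(-49) = 7*I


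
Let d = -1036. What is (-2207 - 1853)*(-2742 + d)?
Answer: 15338680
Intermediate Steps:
(-2207 - 1853)*(-2742 + d) = (-2207 - 1853)*(-2742 - 1036) = -4060*(-3778) = 15338680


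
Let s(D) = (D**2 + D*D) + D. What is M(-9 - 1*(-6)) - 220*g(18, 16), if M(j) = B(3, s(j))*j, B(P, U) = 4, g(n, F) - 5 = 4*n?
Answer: -16952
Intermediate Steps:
s(D) = D + 2*D**2 (s(D) = (D**2 + D**2) + D = 2*D**2 + D = D + 2*D**2)
g(n, F) = 5 + 4*n
M(j) = 4*j
M(-9 - 1*(-6)) - 220*g(18, 16) = 4*(-9 - 1*(-6)) - 220*(5 + 4*18) = 4*(-9 + 6) - 220*(5 + 72) = 4*(-3) - 220*77 = -12 - 16940 = -16952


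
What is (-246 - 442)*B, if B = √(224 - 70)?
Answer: -688*√154 ≈ -8537.9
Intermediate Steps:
B = √154 ≈ 12.410
(-246 - 442)*B = (-246 - 442)*√154 = -688*√154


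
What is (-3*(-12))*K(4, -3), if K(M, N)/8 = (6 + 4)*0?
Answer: 0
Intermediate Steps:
K(M, N) = 0 (K(M, N) = 8*((6 + 4)*0) = 8*(10*0) = 8*0 = 0)
(-3*(-12))*K(4, -3) = -3*(-12)*0 = 36*0 = 0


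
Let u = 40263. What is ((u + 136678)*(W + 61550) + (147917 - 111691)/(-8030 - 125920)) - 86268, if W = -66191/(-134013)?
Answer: 32583293204368162202/2991840225 ≈ 1.0891e+10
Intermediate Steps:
W = 66191/134013 (W = -66191*(-1/134013) = 66191/134013 ≈ 0.49391)
((u + 136678)*(W + 61550) + (147917 - 111691)/(-8030 - 125920)) - 86268 = ((40263 + 136678)*(66191/134013 + 61550) + (147917 - 111691)/(-8030 - 125920)) - 86268 = (176941*(8248566341/134013) + 36226/(-133950)) - 86268 = (1459509576942881/134013 + 36226*(-1/133950)) - 86268 = (1459509576942881/134013 - 18113/66975) - 86268 = 32583551304440692502/2991840225 - 86268 = 32583293204368162202/2991840225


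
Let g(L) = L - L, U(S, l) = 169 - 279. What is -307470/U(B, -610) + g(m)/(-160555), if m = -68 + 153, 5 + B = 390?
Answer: 30747/11 ≈ 2795.2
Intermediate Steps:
B = 385 (B = -5 + 390 = 385)
U(S, l) = -110
m = 85
g(L) = 0
-307470/U(B, -610) + g(m)/(-160555) = -307470/(-110) + 0/(-160555) = -307470*(-1/110) + 0*(-1/160555) = 30747/11 + 0 = 30747/11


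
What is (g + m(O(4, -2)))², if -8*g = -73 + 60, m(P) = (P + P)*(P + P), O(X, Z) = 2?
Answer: 19881/64 ≈ 310.64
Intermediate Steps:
m(P) = 4*P² (m(P) = (2*P)*(2*P) = 4*P²)
g = 13/8 (g = -(-73 + 60)/8 = -⅛*(-13) = 13/8 ≈ 1.6250)
(g + m(O(4, -2)))² = (13/8 + 4*2²)² = (13/8 + 4*4)² = (13/8 + 16)² = (141/8)² = 19881/64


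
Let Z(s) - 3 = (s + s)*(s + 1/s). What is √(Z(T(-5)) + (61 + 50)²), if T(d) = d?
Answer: 2*√3094 ≈ 111.25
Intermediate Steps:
Z(s) = 3 + 2*s*(s + 1/s) (Z(s) = 3 + (s + s)*(s + 1/s) = 3 + (2*s)*(s + 1/s) = 3 + 2*s*(s + 1/s))
√(Z(T(-5)) + (61 + 50)²) = √((5 + 2*(-5)²) + (61 + 50)²) = √((5 + 2*25) + 111²) = √((5 + 50) + 12321) = √(55 + 12321) = √12376 = 2*√3094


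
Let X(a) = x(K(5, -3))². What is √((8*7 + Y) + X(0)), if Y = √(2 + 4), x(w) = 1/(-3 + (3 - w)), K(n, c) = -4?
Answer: √(897 + 16*√6)/4 ≈ 7.6493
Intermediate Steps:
x(w) = -1/w (x(w) = 1/(-w) = -1/w)
Y = √6 ≈ 2.4495
X(a) = 1/16 (X(a) = (-1/(-4))² = (-1*(-¼))² = (¼)² = 1/16)
√((8*7 + Y) + X(0)) = √((8*7 + √6) + 1/16) = √((56 + √6) + 1/16) = √(897/16 + √6)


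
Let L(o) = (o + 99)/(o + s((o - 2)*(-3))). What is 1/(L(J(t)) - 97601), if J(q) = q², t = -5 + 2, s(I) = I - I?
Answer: -1/97589 ≈ -1.0247e-5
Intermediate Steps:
s(I) = 0
t = -3
L(o) = (99 + o)/o (L(o) = (o + 99)/(o + 0) = (99 + o)/o)
1/(L(J(t)) - 97601) = 1/((99 + (-3)²)/((-3)²) - 97601) = 1/((99 + 9)/9 - 97601) = 1/((⅑)*108 - 97601) = 1/(12 - 97601) = 1/(-97589) = -1/97589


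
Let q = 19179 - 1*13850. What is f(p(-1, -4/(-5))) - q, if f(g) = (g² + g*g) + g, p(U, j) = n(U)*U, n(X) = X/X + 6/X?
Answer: -5274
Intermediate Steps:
n(X) = 1 + 6/X
p(U, j) = 6 + U (p(U, j) = ((6 + U)/U)*U = 6 + U)
f(g) = g + 2*g² (f(g) = (g² + g²) + g = 2*g² + g = g + 2*g²)
q = 5329 (q = 19179 - 13850 = 5329)
f(p(-1, -4/(-5))) - q = (6 - 1)*(1 + 2*(6 - 1)) - 1*5329 = 5*(1 + 2*5) - 5329 = 5*(1 + 10) - 5329 = 5*11 - 5329 = 55 - 5329 = -5274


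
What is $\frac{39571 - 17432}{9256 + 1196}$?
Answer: $\frac{1703}{804} \approx 2.1182$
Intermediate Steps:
$\frac{39571 - 17432}{9256 + 1196} = \frac{22139}{10452} = 22139 \cdot \frac{1}{10452} = \frac{1703}{804}$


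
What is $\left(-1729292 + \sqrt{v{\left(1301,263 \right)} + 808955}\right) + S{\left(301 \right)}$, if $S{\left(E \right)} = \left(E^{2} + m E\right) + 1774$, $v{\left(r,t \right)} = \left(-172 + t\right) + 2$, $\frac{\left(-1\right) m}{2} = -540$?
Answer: $-1311837 + 2 \sqrt{202262} \approx -1.3109 \cdot 10^{6}$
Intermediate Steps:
$m = 1080$ ($m = \left(-2\right) \left(-540\right) = 1080$)
$v{\left(r,t \right)} = -170 + t$
$S{\left(E \right)} = 1774 + E^{2} + 1080 E$ ($S{\left(E \right)} = \left(E^{2} + 1080 E\right) + 1774 = 1774 + E^{2} + 1080 E$)
$\left(-1729292 + \sqrt{v{\left(1301,263 \right)} + 808955}\right) + S{\left(301 \right)} = \left(-1729292 + \sqrt{\left(-170 + 263\right) + 808955}\right) + \left(1774 + 301^{2} + 1080 \cdot 301\right) = \left(-1729292 + \sqrt{93 + 808955}\right) + \left(1774 + 90601 + 325080\right) = \left(-1729292 + \sqrt{809048}\right) + 417455 = \left(-1729292 + 2 \sqrt{202262}\right) + 417455 = -1311837 + 2 \sqrt{202262}$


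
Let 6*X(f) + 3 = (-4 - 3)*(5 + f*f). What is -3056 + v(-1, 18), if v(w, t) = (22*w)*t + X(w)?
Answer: -6919/2 ≈ -3459.5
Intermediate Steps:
X(f) = -19/3 - 7*f**2/6 (X(f) = -1/2 + ((-4 - 3)*(5 + f*f))/6 = -1/2 + (-7*(5 + f**2))/6 = -1/2 + (-35 - 7*f**2)/6 = -1/2 + (-35/6 - 7*f**2/6) = -19/3 - 7*f**2/6)
v(w, t) = -19/3 - 7*w**2/6 + 22*t*w (v(w, t) = (22*w)*t + (-19/3 - 7*w**2/6) = 22*t*w + (-19/3 - 7*w**2/6) = -19/3 - 7*w**2/6 + 22*t*w)
-3056 + v(-1, 18) = -3056 + (-19/3 - 7/6*(-1)**2 + 22*18*(-1)) = -3056 + (-19/3 - 7/6*1 - 396) = -3056 + (-19/3 - 7/6 - 396) = -3056 - 807/2 = -6919/2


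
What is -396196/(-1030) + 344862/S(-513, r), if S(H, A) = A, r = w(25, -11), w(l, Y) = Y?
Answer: -175424852/5665 ≈ -30966.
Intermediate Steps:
r = -11
-396196/(-1030) + 344862/S(-513, r) = -396196/(-1030) + 344862/(-11) = -396196*(-1/1030) + 344862*(-1/11) = 198098/515 - 344862/11 = -175424852/5665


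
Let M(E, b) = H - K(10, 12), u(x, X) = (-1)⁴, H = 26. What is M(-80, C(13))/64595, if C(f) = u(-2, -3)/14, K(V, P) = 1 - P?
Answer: 37/64595 ≈ 0.00057280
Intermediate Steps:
u(x, X) = 1
C(f) = 1/14
M(E, b) = 37 (M(E, b) = 26 - (1 - 1*12) = 26 - (1 - 12) = 26 - 1*(-11) = 26 + 11 = 37)
M(-80, C(13))/64595 = 37/64595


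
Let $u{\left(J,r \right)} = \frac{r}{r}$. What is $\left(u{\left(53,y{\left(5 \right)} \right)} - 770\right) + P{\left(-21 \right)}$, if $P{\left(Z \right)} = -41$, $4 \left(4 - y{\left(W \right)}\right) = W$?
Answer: $-810$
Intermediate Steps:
$y{\left(W \right)} = 4 - \frac{W}{4}$
$u{\left(J,r \right)} = 1$
$\left(u{\left(53,y{\left(5 \right)} \right)} - 770\right) + P{\left(-21 \right)} = \left(1 - 770\right) - 41 = -769 - 41 = -810$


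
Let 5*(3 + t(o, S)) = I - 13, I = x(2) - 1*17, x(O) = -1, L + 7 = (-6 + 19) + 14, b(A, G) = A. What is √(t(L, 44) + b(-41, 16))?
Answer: I*√1255/5 ≈ 7.0852*I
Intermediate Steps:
L = 20 (L = -7 + ((-6 + 19) + 14) = -7 + (13 + 14) = -7 + 27 = 20)
I = -18 (I = -1 - 1*17 = -1 - 17 = -18)
t(o, S) = -46/5 (t(o, S) = -3 + (-18 - 13)/5 = -3 + (⅕)*(-31) = -3 - 31/5 = -46/5)
√(t(L, 44) + b(-41, 16)) = √(-46/5 - 41) = √(-251/5) = I*√1255/5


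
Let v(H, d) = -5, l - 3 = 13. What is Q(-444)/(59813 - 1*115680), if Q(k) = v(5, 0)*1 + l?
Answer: -11/55867 ≈ -0.00019690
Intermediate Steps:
l = 16 (l = 3 + 13 = 16)
Q(k) = 11 (Q(k) = -5*1 + 16 = -5 + 16 = 11)
Q(-444)/(59813 - 1*115680) = 11/(59813 - 1*115680) = 11/(59813 - 115680) = 11/(-55867) = 11*(-1/55867) = -11/55867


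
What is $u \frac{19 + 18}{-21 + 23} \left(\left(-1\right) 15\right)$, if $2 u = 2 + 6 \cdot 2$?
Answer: $- \frac{3885}{2} \approx -1942.5$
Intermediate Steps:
$u = 7$ ($u = \frac{2 + 6 \cdot 2}{2} = \frac{2 + 12}{2} = \frac{1}{2} \cdot 14 = 7$)
$u \frac{19 + 18}{-21 + 23} \left(\left(-1\right) 15\right) = 7 \frac{19 + 18}{-21 + 23} \left(\left(-1\right) 15\right) = 7 \cdot \frac{37}{2} \left(-15\right) = \frac{259}{2} \left(-15\right) = - \frac{3885}{2}$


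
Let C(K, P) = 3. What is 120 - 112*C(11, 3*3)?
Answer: -216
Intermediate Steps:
120 - 112*C(11, 3*3) = 120 - 112*3 = 120 - 336 = -216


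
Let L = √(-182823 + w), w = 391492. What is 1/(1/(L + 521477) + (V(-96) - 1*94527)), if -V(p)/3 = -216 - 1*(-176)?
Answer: -25672855755832543/2423697293291651807863 + √208669/2423697293291651807863 ≈ -1.0592e-5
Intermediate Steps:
V(p) = 120 (V(p) = -3*(-216 - 1*(-176)) = -3*(-216 + 176) = -3*(-40) = 120)
L = √208669 (L = √(-182823 + 391492) = √208669 ≈ 456.80)
1/(1/(L + 521477) + (V(-96) - 1*94527)) = 1/(1/(√208669 + 521477) + (120 - 1*94527)) = 1/(1/(521477 + √208669) + (120 - 94527)) = 1/(1/(521477 + √208669) - 94407) = 1/(-94407 + 1/(521477 + √208669))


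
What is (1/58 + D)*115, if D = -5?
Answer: -33235/58 ≈ -573.02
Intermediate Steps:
(1/58 + D)*115 = (1/58 - 5)*115 = -289/58*115 = -33235/58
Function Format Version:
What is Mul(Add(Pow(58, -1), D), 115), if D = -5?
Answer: Rational(-33235, 58) ≈ -573.02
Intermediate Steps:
Mul(Add(Pow(58, -1), D), 115) = Mul(Add(Pow(58, -1), -5), 115) = Mul(Add(Rational(1, 58), -5), 115) = Mul(Rational(-289, 58), 115) = Rational(-33235, 58)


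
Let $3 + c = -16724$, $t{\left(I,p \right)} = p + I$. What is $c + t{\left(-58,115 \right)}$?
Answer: $-16670$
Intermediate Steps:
$t{\left(I,p \right)} = I + p$
$c = -16727$ ($c = -3 - 16724 = -16727$)
$c + t{\left(-58,115 \right)} = -16727 + \left(-58 + 115\right) = -16727 + 57 = -16670$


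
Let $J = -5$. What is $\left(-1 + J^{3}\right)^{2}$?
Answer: $15876$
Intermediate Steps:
$\left(-1 + J^{3}\right)^{2} = \left(-1 + \left(-5\right)^{3}\right)^{2} = \left(-1 - 125\right)^{2} = \left(-126\right)^{2} = 15876$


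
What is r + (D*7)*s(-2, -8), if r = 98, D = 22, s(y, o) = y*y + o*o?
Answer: 10570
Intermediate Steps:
s(y, o) = o² + y² (s(y, o) = y² + o² = o² + y²)
r + (D*7)*s(-2, -8) = 98 + (22*7)*((-8)² + (-2)²) = 98 + 154*(64 + 4) = 98 + 154*68 = 98 + 10472 = 10570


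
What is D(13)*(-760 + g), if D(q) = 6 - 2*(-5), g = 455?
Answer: -4880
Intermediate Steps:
D(q) = 16 (D(q) = 6 + 10 = 16)
D(13)*(-760 + g) = 16*(-760 + 455) = 16*(-305) = -4880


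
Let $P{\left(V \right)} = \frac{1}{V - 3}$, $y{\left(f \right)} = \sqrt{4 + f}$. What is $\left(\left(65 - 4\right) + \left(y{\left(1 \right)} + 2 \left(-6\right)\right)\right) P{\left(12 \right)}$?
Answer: $\frac{49}{9} + \frac{\sqrt{5}}{9} \approx 5.6929$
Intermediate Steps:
$P{\left(V \right)} = \frac{1}{-3 + V}$
$\left(\left(65 - 4\right) + \left(y{\left(1 \right)} + 2 \left(-6\right)\right)\right) P{\left(12 \right)} = \frac{\left(65 - 4\right) + \left(\sqrt{4 + 1} + 2 \left(-6\right)\right)}{-3 + 12} = \frac{61 - \left(12 - \sqrt{5}\right)}{9} = \left(61 - \left(12 - \sqrt{5}\right)\right) \frac{1}{9} = \left(49 + \sqrt{5}\right) \frac{1}{9} = \frac{49}{9} + \frac{\sqrt{5}}{9}$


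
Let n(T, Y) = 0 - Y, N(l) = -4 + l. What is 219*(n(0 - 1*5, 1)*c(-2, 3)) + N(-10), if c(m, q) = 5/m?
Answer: 1067/2 ≈ 533.50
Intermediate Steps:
n(T, Y) = -Y
219*(n(0 - 1*5, 1)*c(-2, 3)) + N(-10) = 219*((-1*1)*(5/(-2))) + (-4 - 10) = 219*(-5*(-1)/2) - 14 = 219*(-1*(-5/2)) - 14 = 219*(5/2) - 14 = 1095/2 - 14 = 1067/2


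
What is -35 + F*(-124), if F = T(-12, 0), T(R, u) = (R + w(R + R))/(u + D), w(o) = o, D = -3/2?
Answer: -3011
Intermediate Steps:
D = -3/2 (D = -3*½ = -3/2 ≈ -1.5000)
T(R, u) = 3*R/(-3/2 + u) (T(R, u) = (R + (R + R))/(u - 3/2) = (R + 2*R)/(-3/2 + u) = (3*R)/(-3/2 + u) = 3*R/(-3/2 + u))
F = 24 (F = 6*(-12)/(-3 + 2*0) = 6*(-12)/(-3 + 0) = 6*(-12)/(-3) = 6*(-12)*(-⅓) = 24)
-35 + F*(-124) = -35 + 24*(-124) = -35 - 2976 = -3011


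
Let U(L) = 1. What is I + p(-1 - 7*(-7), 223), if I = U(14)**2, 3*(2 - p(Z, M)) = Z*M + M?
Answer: -10918/3 ≈ -3639.3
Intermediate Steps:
p(Z, M) = 2 - M/3 - M*Z/3 (p(Z, M) = 2 - (Z*M + M)/3 = 2 - (M*Z + M)/3 = 2 - (M + M*Z)/3 = 2 + (-M/3 - M*Z/3) = 2 - M/3 - M*Z/3)
I = 1 (I = 1**2 = 1)
I + p(-1 - 7*(-7), 223) = 1 + (2 - 1/3*223 - 1/3*223*(-1 - 7*(-7))) = 1 + (2 - 223/3 - 1/3*223*(-1 + 49)) = 1 + (2 - 223/3 - 1/3*223*48) = 1 + (2 - 223/3 - 3568) = 1 - 10921/3 = -10918/3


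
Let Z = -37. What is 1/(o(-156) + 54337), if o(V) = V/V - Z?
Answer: 1/54375 ≈ 1.8391e-5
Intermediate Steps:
o(V) = 38 (o(V) = V/V - 1*(-37) = 1 + 37 = 38)
1/(o(-156) + 54337) = 1/(38 + 54337) = 1/54375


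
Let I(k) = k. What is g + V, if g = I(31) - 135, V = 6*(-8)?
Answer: -152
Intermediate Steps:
V = -48
g = -104 (g = 31 - 135 = -104)
g + V = -104 - 48 = -152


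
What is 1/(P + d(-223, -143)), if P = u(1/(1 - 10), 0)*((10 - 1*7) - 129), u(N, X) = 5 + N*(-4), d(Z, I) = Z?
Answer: -1/909 ≈ -0.0011001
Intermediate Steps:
u(N, X) = 5 - 4*N
P = -686 (P = (5 - 4/(1 - 10))*((10 - 1*7) - 129) = (5 - 4/(-9))*((10 - 7) - 129) = (5 - 4*(-⅑))*(3 - 129) = (5 + 4/9)*(-126) = (49/9)*(-126) = -686)
1/(P + d(-223, -143)) = 1/(-686 - 223) = 1/(-909) = -1/909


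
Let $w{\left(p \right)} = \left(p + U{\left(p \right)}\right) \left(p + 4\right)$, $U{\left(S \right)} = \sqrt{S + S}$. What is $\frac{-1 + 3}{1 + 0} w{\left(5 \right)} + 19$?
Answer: $109 + 18 \sqrt{10} \approx 165.92$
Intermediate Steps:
$U{\left(S \right)} = \sqrt{2} \sqrt{S}$ ($U{\left(S \right)} = \sqrt{2 S} = \sqrt{2} \sqrt{S}$)
$w{\left(p \right)} = \left(4 + p\right) \left(p + \sqrt{2} \sqrt{p}\right)$ ($w{\left(p \right)} = \left(p + \sqrt{2} \sqrt{p}\right) \left(p + 4\right) = \left(p + \sqrt{2} \sqrt{p}\right) \left(4 + p\right) = \left(4 + p\right) \left(p + \sqrt{2} \sqrt{p}\right)$)
$\frac{-1 + 3}{1 + 0} w{\left(5 \right)} + 19 = \frac{-1 + 3}{1 + 0} \left(5^{2} + 4 \cdot 5 + \sqrt{2} \cdot 5^{\frac{3}{2}} + 4 \sqrt{2} \sqrt{5}\right) + 19 = \frac{2}{1} \left(25 + 20 + \sqrt{2} \cdot 5 \sqrt{5} + 4 \sqrt{10}\right) + 19 = 2 \cdot 1 \left(25 + 20 + 5 \sqrt{10} + 4 \sqrt{10}\right) + 19 = 2 \left(45 + 9 \sqrt{10}\right) + 19 = \left(90 + 18 \sqrt{10}\right) + 19 = 109 + 18 \sqrt{10}$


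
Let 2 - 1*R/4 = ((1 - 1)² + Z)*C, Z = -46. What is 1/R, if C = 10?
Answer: 1/1848 ≈ 0.00054113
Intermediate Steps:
R = 1848 (R = 8 - 4*((1 - 1)² - 46)*10 = 8 - 4*(0² - 46)*10 = 8 - 4*(0 - 46)*10 = 8 - (-184)*10 = 8 - 4*(-460) = 8 + 1840 = 1848)
1/R = 1/1848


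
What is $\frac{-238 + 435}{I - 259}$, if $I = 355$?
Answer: $\frac{197}{96} \approx 2.0521$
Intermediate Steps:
$\frac{-238 + 435}{I - 259} = \frac{-238 + 435}{355 - 259} = \frac{197}{96}$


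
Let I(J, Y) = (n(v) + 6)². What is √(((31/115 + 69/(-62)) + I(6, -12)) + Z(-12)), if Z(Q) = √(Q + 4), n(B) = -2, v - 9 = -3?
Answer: √(770517710 + 101673800*I*√2)/7130 ≈ 3.9099 + 0.3617*I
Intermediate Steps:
v = 6 (v = 9 - 3 = 6)
I(J, Y) = 16 (I(J, Y) = (-2 + 6)² = 4² = 16)
Z(Q) = √(4 + Q)
√(((31/115 + 69/(-62)) + I(6, -12)) + Z(-12)) = √(((31/115 + 69/(-62)) + 16) + √(4 - 12)) = √(((31*(1/115) + 69*(-1/62)) + 16) + √(-8)) = √(((31/115 - 69/62) + 16) + 2*I*√2) = √((-6013/7130 + 16) + 2*I*√2) = √(108067/7130 + 2*I*√2)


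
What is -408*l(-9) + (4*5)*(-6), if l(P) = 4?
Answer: -1752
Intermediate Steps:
-408*l(-9) + (4*5)*(-6) = -408*4 + (4*5)*(-6) = -1632 + 20*(-6) = -1632 - 120 = -1752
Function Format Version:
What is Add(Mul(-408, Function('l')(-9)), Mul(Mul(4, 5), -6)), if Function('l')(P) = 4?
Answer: -1752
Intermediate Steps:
Add(Mul(-408, Function('l')(-9)), Mul(Mul(4, 5), -6)) = Add(Mul(-408, 4), Mul(Mul(4, 5), -6)) = Add(-1632, Mul(20, -6)) = Add(-1632, -120) = -1752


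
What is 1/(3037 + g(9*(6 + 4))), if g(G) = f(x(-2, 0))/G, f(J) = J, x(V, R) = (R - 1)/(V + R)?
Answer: 180/546661 ≈ 0.00032927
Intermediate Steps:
x(V, R) = (-1 + R)/(R + V)
g(G) = 1/(2*G) (g(G) = ((-1 + 0)/(0 - 2))/G = (-1/(-2))/G = (-½*(-1))/G = 1/(2*G))
1/(3037 + g(9*(6 + 4))) = 1/(3037 + 1/(2*((9*(6 + 4))))) = 1/(3037 + 1/(2*((9*10)))) = 1/(3037 + (½)/90) = 1/(3037 + (½)*(1/90)) = 1/(3037 + 1/180) = 1/(546661/180) = 180/546661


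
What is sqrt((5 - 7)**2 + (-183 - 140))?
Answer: I*sqrt(319) ≈ 17.861*I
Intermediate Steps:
sqrt((5 - 7)**2 + (-183 - 140)) = sqrt((-2)**2 - 323) = sqrt(4 - 323) = sqrt(-319) = I*sqrt(319)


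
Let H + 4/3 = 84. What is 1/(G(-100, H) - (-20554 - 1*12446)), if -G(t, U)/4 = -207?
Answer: 1/33828 ≈ 2.9561e-5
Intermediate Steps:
H = 248/3 (H = -4/3 + 84 = 248/3 ≈ 82.667)
G(t, U) = 828 (G(t, U) = -4*(-207) = 828)
1/(G(-100, H) - (-20554 - 1*12446)) = 1/(828 - (-20554 - 1*12446)) = 1/(828 - (-20554 - 12446)) = 1/(828 - 1*(-33000)) = 1/(828 + 33000) = 1/33828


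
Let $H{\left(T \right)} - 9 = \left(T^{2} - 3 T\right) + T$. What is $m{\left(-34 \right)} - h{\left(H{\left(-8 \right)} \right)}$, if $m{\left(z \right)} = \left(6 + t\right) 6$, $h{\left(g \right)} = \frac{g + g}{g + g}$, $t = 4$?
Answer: $59$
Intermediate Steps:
$H{\left(T \right)} = 9 + T^{2} - 2 T$ ($H{\left(T \right)} = 9 + \left(\left(T^{2} - 3 T\right) + T\right) = 9 + \left(T^{2} - 2 T\right) = 9 + T^{2} - 2 T$)
$h{\left(g \right)} = 1$ ($h{\left(g \right)} = \frac{2 g}{2 g} = 2 g \frac{1}{2 g} = 1$)
$m{\left(z \right)} = 60$ ($m{\left(z \right)} = \left(6 + 4\right) 6 = 10 \cdot 6 = 60$)
$m{\left(-34 \right)} - h{\left(H{\left(-8 \right)} \right)} = 60 - 1 = 59$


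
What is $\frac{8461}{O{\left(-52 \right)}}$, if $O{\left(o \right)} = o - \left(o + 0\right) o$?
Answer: $- \frac{8461}{2756} \approx -3.07$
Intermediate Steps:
$O{\left(o \right)} = o - o^{2}$ ($O{\left(o \right)} = o - o o = o - o^{2}$)
$\frac{8461}{O{\left(-52 \right)}} = \frac{8461}{\left(-52\right) \left(1 - -52\right)} = \frac{8461}{\left(-52\right) \left(1 + 52\right)} = \frac{8461}{\left(-52\right) 53} = \frac{8461}{-2756} = 8461 \left(- \frac{1}{2756}\right) = - \frac{8461}{2756}$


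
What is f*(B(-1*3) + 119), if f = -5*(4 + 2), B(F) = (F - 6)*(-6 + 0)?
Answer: -5190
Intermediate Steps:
B(F) = 36 - 6*F (B(F) = (-6 + F)*(-6) = 36 - 6*F)
f = -30 (f = -5*6 = -30)
f*(B(-1*3) + 119) = -30*((36 - (-6)*3) + 119) = -30*((36 - 6*(-3)) + 119) = -30*((36 + 18) + 119) = -30*(54 + 119) = -30*173 = -5190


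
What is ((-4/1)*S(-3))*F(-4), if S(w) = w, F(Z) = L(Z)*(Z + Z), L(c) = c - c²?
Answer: 1920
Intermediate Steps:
F(Z) = 2*Z²*(1 - Z) (F(Z) = (Z*(1 - Z))*(Z + Z) = (Z*(1 - Z))*(2*Z) = 2*Z²*(1 - Z))
((-4/1)*S(-3))*F(-4) = (-4/1*(-3))*(2*(-4)²*(1 - 1*(-4))) = (-4*1*(-3))*(2*16*(1 + 4)) = (-4*(-3))*(2*16*5) = 12*160 = 1920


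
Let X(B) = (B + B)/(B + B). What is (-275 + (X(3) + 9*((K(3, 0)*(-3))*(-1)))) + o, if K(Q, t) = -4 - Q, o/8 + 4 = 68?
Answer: 49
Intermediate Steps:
o = 512 (o = -32 + 8*68 = -32 + 544 = 512)
X(B) = 1 (X(B) = (2*B)/((2*B)) = (2*B)*(1/(2*B)) = 1)
(-275 + (X(3) + 9*((K(3, 0)*(-3))*(-1)))) + o = (-275 + (1 + 9*(((-4 - 1*3)*(-3))*(-1)))) + 512 = (-275 + (1 + 9*(((-4 - 3)*(-3))*(-1)))) + 512 = (-275 + (1 + 9*(-7*(-3)*(-1)))) + 512 = (-275 + (1 + 9*(21*(-1)))) + 512 = (-275 + (1 + 9*(-21))) + 512 = (-275 + (1 - 189)) + 512 = (-275 - 188) + 512 = -463 + 512 = 49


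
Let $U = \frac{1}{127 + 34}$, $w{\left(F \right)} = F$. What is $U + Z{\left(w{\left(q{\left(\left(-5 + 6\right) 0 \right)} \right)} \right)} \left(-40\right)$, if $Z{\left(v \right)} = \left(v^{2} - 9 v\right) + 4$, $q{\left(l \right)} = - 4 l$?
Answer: $- \frac{25759}{161} \approx -159.99$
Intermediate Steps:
$U = \frac{1}{161} \approx 0.0062112$
$Z{\left(v \right)} = 4 + v^{2} - 9 v$
$U + Z{\left(w{\left(q{\left(\left(-5 + 6\right) 0 \right)} \right)} \right)} \left(-40\right) = \frac{1}{161} + \left(4 + \left(- 4 \left(-5 + 6\right) 0\right)^{2} - 9 \left(- 4 \left(-5 + 6\right) 0\right)\right) \left(-40\right) = \frac{1}{161} + \left(4 + \left(- 4 \cdot 1 \cdot 0\right)^{2} - 9 \left(- 4 \cdot 1 \cdot 0\right)\right) \left(-40\right) = \frac{1}{161} + \left(4 + \left(\left(-4\right) 0\right)^{2} - 9 \left(\left(-4\right) 0\right)\right) \left(-40\right) = \frac{1}{161} + \left(4 + 0^{2} - 0\right) \left(-40\right) = \frac{1}{161} + \left(4 + 0 + 0\right) \left(-40\right) = \frac{1}{161} + 4 \left(-40\right) = \frac{1}{161} - 160 = - \frac{25759}{161}$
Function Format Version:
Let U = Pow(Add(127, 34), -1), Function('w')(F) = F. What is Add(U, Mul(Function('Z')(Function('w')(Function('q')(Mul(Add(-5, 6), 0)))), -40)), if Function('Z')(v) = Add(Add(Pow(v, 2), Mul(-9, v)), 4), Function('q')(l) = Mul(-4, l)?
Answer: Rational(-25759, 161) ≈ -159.99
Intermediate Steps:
U = Rational(1, 161) (U = Pow(161, -1) = Rational(1, 161) ≈ 0.0062112)
Function('Z')(v) = Add(4, Pow(v, 2), Mul(-9, v))
Add(U, Mul(Function('Z')(Function('w')(Function('q')(Mul(Add(-5, 6), 0)))), -40)) = Add(Rational(1, 161), Mul(Add(4, Pow(Mul(-4, Mul(Add(-5, 6), 0)), 2), Mul(-9, Mul(-4, Mul(Add(-5, 6), 0)))), -40)) = Add(Rational(1, 161), Mul(Add(4, Pow(Mul(-4, Mul(1, 0)), 2), Mul(-9, Mul(-4, Mul(1, 0)))), -40)) = Add(Rational(1, 161), Mul(Add(4, Pow(Mul(-4, 0), 2), Mul(-9, Mul(-4, 0))), -40)) = Add(Rational(1, 161), Mul(Add(4, Pow(0, 2), Mul(-9, 0)), -40)) = Add(Rational(1, 161), Mul(Add(4, 0, 0), -40)) = Add(Rational(1, 161), Mul(4, -40)) = Add(Rational(1, 161), -160) = Rational(-25759, 161)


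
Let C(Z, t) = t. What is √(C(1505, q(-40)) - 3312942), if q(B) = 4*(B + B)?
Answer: I*√3313262 ≈ 1820.2*I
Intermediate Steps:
q(B) = 8*B (q(B) = 4*(2*B) = 8*B)
√(C(1505, q(-40)) - 3312942) = √(8*(-40) - 3312942) = √(-320 - 3312942) = √(-3313262) = I*√3313262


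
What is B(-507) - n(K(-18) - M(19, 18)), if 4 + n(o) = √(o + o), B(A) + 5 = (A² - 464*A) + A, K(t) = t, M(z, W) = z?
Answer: 491789 - I*√74 ≈ 4.9179e+5 - 8.6023*I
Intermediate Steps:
B(A) = -5 + A² - 463*A (B(A) = -5 + ((A² - 464*A) + A) = -5 + (A² - 463*A) = -5 + A² - 463*A)
n(o) = -4 + √2*√o (n(o) = -4 + √(o + o) = -4 + √(2*o) = -4 + √2*√o)
B(-507) - n(K(-18) - M(19, 18)) = (-5 + (-507)² - 463*(-507)) - (-4 + √2*√(-18 - 1*19)) = (-5 + 257049 + 234741) - (-4 + √2*√(-18 - 19)) = 491785 - (-4 + √2*√(-37)) = 491785 - (-4 + √2*(I*√37)) = 491785 - (-4 + I*√74) = 491785 + (4 - I*√74) = 491789 - I*√74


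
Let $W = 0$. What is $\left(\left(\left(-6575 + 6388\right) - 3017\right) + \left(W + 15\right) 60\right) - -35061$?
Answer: $32757$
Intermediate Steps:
$\left(\left(\left(-6575 + 6388\right) - 3017\right) + \left(W + 15\right) 60\right) - -35061 = \left(\left(\left(-6575 + 6388\right) - 3017\right) + \left(0 + 15\right) 60\right) - -35061 = \left(\left(-187 - 3017\right) + 15 \cdot 60\right) + 35061 = \left(-3204 + 900\right) + 35061 = -2304 + 35061 = 32757$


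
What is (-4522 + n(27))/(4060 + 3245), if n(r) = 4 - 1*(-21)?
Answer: -1499/2435 ≈ -0.61561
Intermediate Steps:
n(r) = 25 (n(r) = 4 + 21 = 25)
(-4522 + n(27))/(4060 + 3245) = (-4522 + 25)/(4060 + 3245) = -4497/7305 = -4497*1/7305 = -1499/2435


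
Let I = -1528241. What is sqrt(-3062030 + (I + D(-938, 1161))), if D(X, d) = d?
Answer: I*sqrt(4589110) ≈ 2142.2*I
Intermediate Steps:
sqrt(-3062030 + (I + D(-938, 1161))) = sqrt(-3062030 + (-1528241 + 1161)) = sqrt(-3062030 - 1527080) = sqrt(-4589110) = I*sqrt(4589110)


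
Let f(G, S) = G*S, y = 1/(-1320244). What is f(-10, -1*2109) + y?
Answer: 27843945959/1320244 ≈ 21090.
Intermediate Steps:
y = -1/1320244 ≈ -7.5744e-7
f(-10, -1*2109) + y = -(-10)*2109 - 1/1320244 = -10*(-2109) - 1/1320244 = 21090 - 1/1320244 = 27843945959/1320244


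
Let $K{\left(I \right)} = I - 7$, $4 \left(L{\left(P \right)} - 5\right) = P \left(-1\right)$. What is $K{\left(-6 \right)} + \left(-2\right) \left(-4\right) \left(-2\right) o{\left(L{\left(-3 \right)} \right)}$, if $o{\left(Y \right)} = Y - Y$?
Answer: $-13$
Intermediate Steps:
$L{\left(P \right)} = 5 - \frac{P}{4}$ ($L{\left(P \right)} = 5 + \frac{P \left(-1\right)}{4} = 5 + \frac{\left(-1\right) P}{4} = 5 - \frac{P}{4}$)
$K{\left(I \right)} = -7 + I$ ($K{\left(I \right)} = I - 7 = -7 + I$)
$o{\left(Y \right)} = 0$
$K{\left(-6 \right)} + \left(-2\right) \left(-4\right) \left(-2\right) o{\left(L{\left(-3 \right)} \right)} = \left(-7 - 6\right) + \left(-2\right) \left(-4\right) \left(-2\right) 0 = -13 + 8 \left(-2\right) 0 = -13 - 0 = -13 + 0 = -13$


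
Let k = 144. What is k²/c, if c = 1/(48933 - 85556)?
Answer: -759414528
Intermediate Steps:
c = -1/36623 (c = 1/(-36623) = -1/36623 ≈ -2.7305e-5)
k²/c = 144²/(-1/36623) = 20736*(-36623) = -759414528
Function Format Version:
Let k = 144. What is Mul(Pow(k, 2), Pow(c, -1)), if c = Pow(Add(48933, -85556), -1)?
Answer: -759414528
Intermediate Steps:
c = Rational(-1, 36623) (c = Pow(-36623, -1) = Rational(-1, 36623) ≈ -2.7305e-5)
Mul(Pow(k, 2), Pow(c, -1)) = Mul(Pow(144, 2), Pow(Rational(-1, 36623), -1)) = Mul(20736, -36623) = -759414528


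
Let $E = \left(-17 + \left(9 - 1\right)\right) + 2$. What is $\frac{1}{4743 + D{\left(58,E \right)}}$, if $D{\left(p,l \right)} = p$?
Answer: $\frac{1}{4801} \approx 0.00020829$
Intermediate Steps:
$E = -7$ ($E = \left(-17 + \left(9 - 1\right)\right) + 2 = \left(-17 + 8\right) + 2 = -9 + 2 = -7$)
$\frac{1}{4743 + D{\left(58,E \right)}} = \frac{1}{4743 + 58} = \frac{1}{4801}$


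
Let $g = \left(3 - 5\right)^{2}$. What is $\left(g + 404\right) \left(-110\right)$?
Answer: $-44880$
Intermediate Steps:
$g = 4$ ($g = \left(-2\right)^{2} = 4$)
$\left(g + 404\right) \left(-110\right) = \left(4 + 404\right) \left(-110\right) = 408 \left(-110\right) = -44880$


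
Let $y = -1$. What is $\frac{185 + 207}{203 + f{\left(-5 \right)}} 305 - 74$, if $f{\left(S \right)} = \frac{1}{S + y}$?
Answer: $\frac{627302}{1217} \approx 515.45$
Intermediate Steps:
$f{\left(S \right)} = \frac{1}{-1 + S}$ ($f{\left(S \right)} = \frac{1}{S - 1} = \frac{1}{-1 + S}$)
$\frac{185 + 207}{203 + f{\left(-5 \right)}} 305 - 74 = \frac{185 + 207}{203 + \frac{1}{-1 - 5}} \cdot 305 - 74 = \frac{392}{203 + \frac{1}{-6}} \cdot 305 - 74 = \frac{392}{203 - \frac{1}{6}} \cdot 305 - 74 = \frac{392}{\frac{1217}{6}} \cdot 305 - 74 = 392 \cdot \frac{6}{1217} \cdot 305 - 74 = \frac{2352}{1217} \cdot 305 - 74 = \frac{717360}{1217} - 74 = \frac{627302}{1217}$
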